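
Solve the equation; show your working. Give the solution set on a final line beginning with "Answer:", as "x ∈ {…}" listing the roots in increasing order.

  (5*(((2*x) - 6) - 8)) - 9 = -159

Step 1. [(5*(((2*x) - 6) - 8)) - 9 = -159] add 9: x sits inside (… - 9). So sub: 5*(((2*x) - 6) - 8) = -150.
Step 2. [5*(((2*x) - 6) - 8) = -150] 5 out front; divide by 5. So div: ((2*x) - 6) - 8 = -30.
Step 3. [((2*x) - 6) - 8 = -30] the outer -8 inverts by adding 8, so sub: (2*x) - 6 = -22.
Step 4. [(2*x) - 6 = -22] common factor 2 (LHS and -22) — divide through. So factor: x - 3 = -11.
Step 5. [x - 3 = -11] the outer -3 inverts by adding 3 ⇒ sub: x = -8.

Answer: x ∈ {-8}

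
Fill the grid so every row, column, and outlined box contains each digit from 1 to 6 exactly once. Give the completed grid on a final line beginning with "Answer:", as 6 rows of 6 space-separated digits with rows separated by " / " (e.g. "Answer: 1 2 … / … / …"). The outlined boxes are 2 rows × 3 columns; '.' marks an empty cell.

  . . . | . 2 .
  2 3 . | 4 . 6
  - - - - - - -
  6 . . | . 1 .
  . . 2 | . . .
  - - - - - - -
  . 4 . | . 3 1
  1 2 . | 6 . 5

Step 1. [r3c2∈{5}] r3c2 is down to just 5 ⇒ r3c2=5.
Step 2. [r4c1∈{3,4}] 3 has one home in col 1: r4c1. So r4c1=3.
Step 3. [r1c4∈{1,3,5}] in col 4, 1 fits only at r1c4, so r1c4=1.
Step 4. [r3c6∈{2,3,4}] col 6 places 2 nowhere but r3c6, so r3c6=2.
Step 5. [r4c5∈{4,5,6}] in row 4, 6 fits only at r4c5 ⇒ r4c5=6.
Step 6. [r5c3∈{5,6}] 6 has one home in row 5: r5c3, so r5c3=6.
Step 7. [r1c1∈{4,5}] col 1 places 4 nowhere but r1c1. So r1c1=4.
Step 8. [r1c3∈{5}] only 5 remains possible at r1c3. So r1c3=5.
Step 9. [r5c4∈{2}] r5c4 has the single candidate 2 ⇒ r5c4=2.
Step 10. [r6c5∈{4}] r6c5's peers cover all but 4 ⇒ r6c5=4.
Step 11. [r2c5∈{5}] r2c5 has the single candidate 5. So r2c5=5.
Step 12. [r5c1∈{5}] nothing but 5 survives at r5c1 ⇒ r5c1=5.
Step 13. [r1c2∈{6}] r1c2's peers cover all but 6. So r1c2=6.
Step 14. [r4c4∈{5}] only 5 remains possible at r4c4. So r4c4=5.
Step 15. [r6c3∈{3}] r6c3's peers cover all but 3, so r6c3=3.
Step 16. [r4c6∈{4}] only 4 remains possible at r4c6 ⇒ r4c6=4.
Step 17. [r3c3∈{4}] r3c3's peers cover all but 4 ⇒ r3c3=4.
Step 18. [r3c4∈{3}] only 3 remains possible at r3c4. So r3c4=3.
Step 19. [r1c6∈{3}] r1c6's peers cover all but 3. So r1c6=3.
Step 20. [r2c3∈{1}] r2c3 has the single candidate 1 ⇒ r2c3=1.
Step 21. [r4c2∈{1}] nothing but 1 survives at r4c2. So r4c2=1.

Answer: 4 6 5 1 2 3 / 2 3 1 4 5 6 / 6 5 4 3 1 2 / 3 1 2 5 6 4 / 5 4 6 2 3 1 / 1 2 3 6 4 5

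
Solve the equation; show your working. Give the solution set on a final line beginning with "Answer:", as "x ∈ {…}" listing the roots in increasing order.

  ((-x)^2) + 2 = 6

Step 1. [((-x)^2) + 2 = 6] subtract 2: x sits inside (… + 2). So sub: (-x)^2 = 4.
Step 2. [(-x)^2 = 4] √ both sides: 4 ≥ 0 gives two branches. So sqrt: -x = 2 or -2.
Step 3. [-x = 2 or -2] LHS negated; negate both sides ⇒ neg: x = -2 or 2.

Answer: x ∈ {-2, 2}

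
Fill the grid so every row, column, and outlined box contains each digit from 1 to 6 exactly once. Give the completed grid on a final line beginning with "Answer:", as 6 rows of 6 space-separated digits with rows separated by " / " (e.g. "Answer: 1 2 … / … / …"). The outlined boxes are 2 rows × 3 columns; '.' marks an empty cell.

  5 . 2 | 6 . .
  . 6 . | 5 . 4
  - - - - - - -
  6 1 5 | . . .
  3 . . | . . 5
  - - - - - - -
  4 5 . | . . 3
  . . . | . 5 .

Step 1. [r2c5∈{1,2,3}] r2c5 is the only open cell in row 2 admitting 2, so r2c5=2.
Step 2. [r5c4∈{1,2}] in row 5, 2 fits only at r5c4, so r5c4=2.
Step 3. [r2c3∈{1,3}] across row 2, 3 lands solely at r2c3 ⇒ r2c3=3.
Step 4. [r4c5∈{1,4,6}] r4c5 is the only open cell in row 4 admitting 6 ⇒ r4c5=6.
Step 5. [r5c5∈{1}] only 1 remains possible at r5c5 ⇒ r5c5=1.
Step 6. [r3c5∈{3,4}] r3c5 is the only open cell in col 5 admitting 4. So r3c5=4.
Step 7. [r6c3∈{1,6}] r6c3 is the only open cell in col 3 admitting 1 ⇒ r6c3=1.
Step 8. [r4c2∈{2,4}] across row 4, 2 lands solely at r4c2. So r4c2=2.
Step 9. [r2c1∈{1}] r2c1 is down to just 1. So r2c1=1.
Step 10. [r1c5∈{3}] r1c5 has the single candidate 3, so r1c5=3.
Step 11. [r6c6∈{6}] only 6 remains possible at r6c6, so r6c6=6.
Step 12. [r6c4∈{4}] nothing but 4 survives at r6c4, so r6c4=4.
Step 13. [r5c3∈{6}] r5c3 is down to just 6. So r5c3=6.
Step 14. [r1c6∈{1}] r1c6 has the single candidate 1, so r1c6=1.
Step 15. [r6c2∈{3}] only 3 remains possible at r6c2, so r6c2=3.
Step 16. [r1c2∈{4}] only 4 remains possible at r1c2, so r1c2=4.
Step 17. [r6c1∈{2}] nothing but 2 survives at r6c1. So r6c1=2.
Step 18. [r4c3∈{4}] r4c3 is down to just 4. So r4c3=4.
Step 19. [r3c4∈{3}] r3c4's peers cover all but 3. So r3c4=3.
Step 20. [r4c4∈{1}] only 1 remains possible at r4c4 ⇒ r4c4=1.
Step 21. [r3c6∈{2}] nothing but 2 survives at r3c6 ⇒ r3c6=2.

Answer: 5 4 2 6 3 1 / 1 6 3 5 2 4 / 6 1 5 3 4 2 / 3 2 4 1 6 5 / 4 5 6 2 1 3 / 2 3 1 4 5 6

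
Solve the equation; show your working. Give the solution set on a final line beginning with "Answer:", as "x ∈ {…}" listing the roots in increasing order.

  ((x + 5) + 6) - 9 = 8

Step 1. [((x + 5) + 6) - 9 = 8] 9 comes off first (add 9), so sub: (x + 5) + 6 = 17.
Step 2. [(x + 5) + 6 = 17] the outer +6 inverts by subtracting 6 ⇒ sub: x + 5 = 11.
Step 3. [x + 5 = 11] subtract 5: x sits inside (… + 5). So sub: x = 6.

Answer: x ∈ {6}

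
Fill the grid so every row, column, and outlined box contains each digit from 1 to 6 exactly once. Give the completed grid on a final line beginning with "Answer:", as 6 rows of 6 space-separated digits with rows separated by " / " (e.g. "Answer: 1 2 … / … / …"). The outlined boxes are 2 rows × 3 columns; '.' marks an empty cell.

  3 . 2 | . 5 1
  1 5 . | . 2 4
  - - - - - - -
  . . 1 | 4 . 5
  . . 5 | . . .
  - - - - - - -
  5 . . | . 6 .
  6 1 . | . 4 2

Step 1. [r4c4∈{1,2,3,6}] r4c4 is the only open cell in col 4 admitting 2 ⇒ r4c4=2.
Step 2. [r5c6∈{3}] r5c6's peers cover all but 3, so r5c6=3.
Step 3. [r3c2∈{2,3,6}] r3c2 is the only open cell in row 3 admitting 6. So r3c2=6.
Step 4. [r1c2∈{4}] r1c2 is down to just 4, so r1c2=4.
Step 5. [r4c2∈{3}] nothing but 3 survives at r4c2. So r4c2=3.
Step 6. [r2c4∈{3,6}] 3 has one home in row 2: r2c4, so r2c4=3.
Step 7. [r4c1∈{4}] r4c1 is down to just 4, so r4c1=4.
Step 8. [r3c1∈{2}] r3c1's peers cover all but 2 ⇒ r3c1=2.
Step 9. [r3c5∈{3}] nothing but 3 survives at r3c5, so r3c5=3.
Step 10. [r5c4∈{1}] nothing but 1 survives at r5c4. So r5c4=1.
Step 11. [r6c4∈{5}] r6c4's peers cover all but 5 ⇒ r6c4=5.
Step 12. [r5c3∈{4}] r5c3 has the single candidate 4. So r5c3=4.
Step 13. [r2c3∈{6}] r2c3 is down to just 6, so r2c3=6.
Step 14. [r4c5∈{1}] r4c5's peers cover all but 1. So r4c5=1.
Step 15. [r4c6∈{6}] r4c6 has the single candidate 6. So r4c6=6.
Step 16. [r6c3∈{3}] r6c3 is down to just 3, so r6c3=3.
Step 17. [r1c4∈{6}] r1c4's peers cover all but 6. So r1c4=6.
Step 18. [r5c2∈{2}] nothing but 2 survives at r5c2. So r5c2=2.

Answer: 3 4 2 6 5 1 / 1 5 6 3 2 4 / 2 6 1 4 3 5 / 4 3 5 2 1 6 / 5 2 4 1 6 3 / 6 1 3 5 4 2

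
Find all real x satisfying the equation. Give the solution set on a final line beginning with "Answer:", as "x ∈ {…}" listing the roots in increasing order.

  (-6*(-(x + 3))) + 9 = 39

Step 1. [(-6*(-(x + 3))) + 9 = 39] 9 comes off first (subtract 9) ⇒ sub: -6*(-(x + 3)) = 30.
Step 2. [-6*(-(x + 3)) = 30] -6 out front; divide by -6, so div: -(x + 3) = -5.
Step 3. [-(x + 3) = -5] leading − — multiply by −1, so neg: x + 3 = 5.
Step 4. [x + 3 = 5] +3 is outermost — subtract 3 both sides ⇒ sub: x = 2.

Answer: x ∈ {2}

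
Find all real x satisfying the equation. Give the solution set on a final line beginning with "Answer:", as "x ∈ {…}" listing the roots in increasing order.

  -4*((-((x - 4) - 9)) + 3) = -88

Step 1. [-4*((-((x - 4) - 9)) + 3) = -88] leading coefficient -4: divide by -4 ⇒ div: (-((x - 4) - 9)) + 3 = 22.
Step 2. [(-((x - 4) - 9)) + 3 = 22] subtract 3: x sits inside (… + 3). So sub: -((x - 4) - 9) = 19.
Step 3. [-((x - 4) - 9) = 19] leading − — multiply by −1. So neg: (x - 4) - 9 = -19.
Step 4. [(x - 4) - 9 = -19] add 9: x sits inside (… - 9), so sub: x - 4 = -10.
Step 5. [x - 4 = -10] 4 comes off first (add 4), so sub: x = -6.

Answer: x ∈ {-6}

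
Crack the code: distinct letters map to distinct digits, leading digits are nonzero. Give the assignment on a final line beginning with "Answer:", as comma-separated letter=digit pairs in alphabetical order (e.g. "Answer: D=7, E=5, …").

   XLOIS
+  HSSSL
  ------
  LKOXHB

Step 1. [col 1: S + L ≡ B (mod 10)] no forcing yet in column 1 (carry-in 0); S=5 is free and consistent — try it ⇒ S=5.
Step 2. [col 1: S + L ≡ B (mod 10)] no forcing yet in column 1 (carry-in 0); B=6 is free and consistent — try it ⇒ B=6.
Step 3. [col 1: S + L ≡ B (mod 10)] in column 1 we have S+L≡B with carry-in 0; given S=5, B=6 and digits 5,6 already taken and all letters distinct, that pins L to 1, so L=1.
Step 4. [col 2: I + S ≡ H (mod 10)] several values work for H in column 2 (I + S ≡ H (mod 10), carry-in 0); try H=8. So H=8.
Step 5. [col 2: I + S ≡ H (mod 10)] column 2: given S=5, H=8, carry-in 0, and digits 1,5,6,8 already taken and all letters distinct, I+S≡H (mod 10) forces I=3, so I=3.
Step 6. [col 3: O + S ≡ X (mod 10)] several values work for X in column 3 (O + S ≡ X (mod 10), carry-in 0); try X=2. So X=2.
Step 7. [col 3: O + S ≡ X (mod 10)] in column 3 we have O+S≡X with carry-in 0; given S=5, X=2 and digits 1,2,3,5,6,8 already taken and all letters distinct, that pins O to 7, so O=7.
Step 8. [col 5: X + H ≡ K (mod 10)] column 5 reads X+H+carry(0)=K with X=2, H=8; with digits 1,2,3,5,6,7,8 already taken and all letters distinct, the only value for K is 0. So K=0.

Answer: B=6, H=8, I=3, K=0, L=1, O=7, S=5, X=2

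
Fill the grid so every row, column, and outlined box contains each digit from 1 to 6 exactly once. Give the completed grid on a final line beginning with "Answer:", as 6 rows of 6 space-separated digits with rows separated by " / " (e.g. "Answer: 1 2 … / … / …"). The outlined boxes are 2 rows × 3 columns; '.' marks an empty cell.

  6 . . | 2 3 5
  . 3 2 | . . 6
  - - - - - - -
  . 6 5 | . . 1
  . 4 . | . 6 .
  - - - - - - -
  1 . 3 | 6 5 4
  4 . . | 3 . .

Step 1. [r6c6∈{2}] r6c6's peers cover all but 2 ⇒ r6c6=2.
Step 2. [r3c1∈{2,3}] r3c1 is the only open cell in row 3 admitting 3. So r3c1=3.
Step 3. [r3c4∈{4}] only 4 remains possible at r3c4. So r3c4=4.
Step 4. [r1c3∈{1,4}] 4 has one home in row 1: r1c3 ⇒ r1c3=4.
Step 5. [r2c4∈{1}] only 1 remains possible at r2c4, so r2c4=1.
Step 6. [r4c1∈{2}] r4c1's peers cover all but 2, so r4c1=2.
Step 7. [r2c1∈{5}] r2c1's peers cover all but 5 ⇒ r2c1=5.
Step 8. [r4c6∈{3}] only 3 remains possible at r4c6. So r4c6=3.
Step 9. [r4c4∈{5}] only 5 remains possible at r4c4. So r4c4=5.
Step 10. [r6c2∈{5}] nothing but 5 survives at r6c2. So r6c2=5.
Step 11. [r3c5∈{2}] r3c5 is down to just 2, so r3c5=2.
Step 12. [r4c3∈{1}] only 1 remains possible at r4c3, so r4c3=1.
Step 13. [r6c3∈{6}] r6c3 is down to just 6. So r6c3=6.
Step 14. [r2c5∈{4}] only 4 remains possible at r2c5 ⇒ r2c5=4.
Step 15. [r6c5∈{1}] nothing but 1 survives at r6c5 ⇒ r6c5=1.
Step 16. [r1c2∈{1}] r1c2 has the single candidate 1. So r1c2=1.
Step 17. [r5c2∈{2}] nothing but 2 survives at r5c2. So r5c2=2.

Answer: 6 1 4 2 3 5 / 5 3 2 1 4 6 / 3 6 5 4 2 1 / 2 4 1 5 6 3 / 1 2 3 6 5 4 / 4 5 6 3 1 2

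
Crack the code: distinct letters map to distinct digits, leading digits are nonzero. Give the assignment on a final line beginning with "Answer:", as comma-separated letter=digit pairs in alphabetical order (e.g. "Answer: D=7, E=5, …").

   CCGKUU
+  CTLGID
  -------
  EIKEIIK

Step 1. [col 1: U + D ≡ K (mod 10)] no forcing yet in column 1 (carry-in 0); D=5 is free and consistent — try it ⇒ D=5.
Step 2. [E] E is the leading digit of a 7-digit sum of two 6-digit numbers; the final carry is exactly 1, so E=1.
Step 3. [col 1: U + D ≡ K (mod 10)] several values work for K in column 1 (U + D ≡ K (mod 10), carry-in 0); try K=4, so K=4.
Step 4. [col 1: U + D ≡ K (mod 10)] column 1: given D=5, K=4, carry-in 0, and digits 1,4,5 already taken and all letters distinct, U+D≡K (mod 10) forces U=9, so U=9.
Step 5. [col 2: U + I ≡ I (mod 10)] no forcing yet in column 2 (carry-in 1); I=3 is free and consistent — try it. So I=3.
Step 6. [col 3: K + G ≡ I (mod 10)] in column 3 we have K+G≡I with carry-in 1; given K=4, I=3 and digits 1,3,4,5,9 already taken and all letters distinct, that pins G to 8 ⇒ G=8.
Step 7. [col 4: G + L ≡ E (mod 10)] in column 4 we have G+L≡E with carry-in 1; given G=8, E=1 and digits 1,3,4,5,8,9 already taken and all letters distinct, that pins L to 2, so L=2.
Step 8. [col 5: C + T ≡ K (mod 10)] no forcing yet in column 5 (carry-in 1); C=6 is free and consistent — try it. So C=6.
Step 9. [col 5: C + T ≡ K (mod 10)] in column 5 we have C+T≡K with carry-in 1; given C=6, K=4 and digits 1,2,3,4,5,6,8,9 already taken and all letters distinct, that pins T to 7, so T=7.

Answer: C=6, D=5, E=1, G=8, I=3, K=4, L=2, T=7, U=9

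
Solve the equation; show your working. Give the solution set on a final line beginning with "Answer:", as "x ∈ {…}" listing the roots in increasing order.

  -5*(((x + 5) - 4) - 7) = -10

Step 1. [-5*(((x + 5) - 4) - 7) = -10] leading coefficient -5: divide by -5. So div: ((x + 5) - 4) - 7 = 2.
Step 2. [((x + 5) - 4) - 7 = 2] 7 comes off first (add 7). So sub: (x + 5) - 4 = 9.
Step 3. [(x + 5) - 4 = 9] -4 is outermost — add 4 both sides, so sub: x + 5 = 13.
Step 4. [x + 5 = 13] +5 is outermost — subtract 5 both sides. So sub: x = 8.

Answer: x ∈ {8}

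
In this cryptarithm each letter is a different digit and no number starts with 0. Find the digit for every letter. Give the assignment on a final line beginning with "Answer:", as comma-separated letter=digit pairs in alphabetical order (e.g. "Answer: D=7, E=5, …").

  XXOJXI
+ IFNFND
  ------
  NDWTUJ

Step 1. [col 1: I + D ≡ J (mod 10)] J=0 is one option consistent with column 1 (I + D ≡ J (mod 10), carry-in 0) — take it. So J=0.
Step 2. [col 1: I + D ≡ J (mod 10)] several values work for D in column 1 (I + D ≡ J (mod 10), carry-in 0); try D=9, so D=9.
Step 3. [col 1: I + D ≡ J (mod 10)] in column 1 we have I+D≡J with carry-in 0; given D=9, J=0 and digits 0,9 already taken and all letters distinct, that pins I to 1 ⇒ I=1.
Step 4. [col 2: X + N ≡ U (mod 10)] no forcing yet in column 2 (carry-in 1); N=7 is free and consistent — try it, so N=7.
Step 5. [col 2: X + N ≡ U (mod 10)] several values work for U in column 2 (X + N ≡ U (mod 10), carry-in 1); try U=4 ⇒ U=4.
Step 6. [col 2: X + N ≡ U (mod 10)] column 2: given N=7, U=4, carry-in 1, and digits 0,1,4,7,9 already taken and all letters distinct, X+N≡U (mod 10) forces X=6 ⇒ X=6.
Step 7. [col 3: J + F ≡ T (mod 10)] from column 3 (J=0, carry-in 1, digits 0,1,4,6,7,9 already taken and all letters distinct): F must equal 2 ⇒ F=2.
Step 8. [col 3: J + F ≡ T (mod 10)] in column 3 we have J+F≡T with carry-in 1; given J=0, F=2 and digits 0,1,2,4,6,7,9 already taken and all letters distinct, that pins T to 3, so T=3.
Step 9. [col 4: O + N ≡ W (mod 10)] in column 4 we have O+N≡W with carry-in 0; given N=7 and digits 0,1,2,3,4,6,7,9 already taken and all letters distinct, that pins W to 5. So W=5.
Step 10. [col 4: O + N ≡ W (mod 10)] in column 4 we have O+N≡W with carry-in 0; given N=7, W=5 and digits 0,1,2,3,4,5,6,7,9 already taken and all letters distinct, that pins O to 8 ⇒ O=8.

Answer: D=9, F=2, I=1, J=0, N=7, O=8, T=3, U=4, W=5, X=6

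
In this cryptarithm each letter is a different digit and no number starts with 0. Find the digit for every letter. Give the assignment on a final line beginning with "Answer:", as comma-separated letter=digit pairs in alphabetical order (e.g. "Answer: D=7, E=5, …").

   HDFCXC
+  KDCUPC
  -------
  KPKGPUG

Step 1. [col 1: C + C ≡ G (mod 10)] no forcing yet in column 1 (carry-in 0); C=7 is free and consistent — try it, so C=7.
Step 2. [col 1: C + C ≡ G (mod 10)] in column 1 we have C+C≡G with carry-in 0; given C=7 and digits 7 already taken and all letters distinct, that pins G to 4, so G=4.
Step 3. [K] adding two 6-digit numbers gives at most 6+1 digits, and here it does — K is that final carry and must be 1 ⇒ K=1.
Step 4. [col 2: X + P ≡ U (mod 10)] P=0 is one option consistent with column 2 (X + P ≡ U (mod 10), carry-in 1) — take it ⇒ P=0.
Step 5. [col 2: X + P ≡ U (mod 10)] column 2 (X + P ≡ U (mod 10), carry-in 1) doesn't pin X yet; pick X=2 and continue. So X=2.
Step 6. [col 2: X + P ≡ U (mod 10)] column 2: given X=2, P=0, carry-in 1, and digits 0,1,2,4,7 already taken and all letters distinct, X+P≡U (mod 10) forces U=3 ⇒ U=3.
Step 7. [col 4: F + C ≡ G (mod 10)] in column 4 we have F+C≡G with carry-in 1; given C=7, G=4 and digits 0,1,2,3,4,7 already taken and all letters distinct, that pins F to 6. So F=6.
Step 8. [col 5: D + D ≡ K (mod 10)] column 5 reads D+D+carry(1)=K with K=1; with digits 0,1,2,3,4,6,7 already taken and all letters distinct, the only value for D is 5. So D=5.
Step 9. [col 6: H + K ≡ P (mod 10)] column 6: given K=1, P=0, carry-in 1, and digits 0,1,2,3,4,5,6,7 already taken and all letters distinct, H+K≡P (mod 10) forces H=8 ⇒ H=8.

Answer: C=7, D=5, F=6, G=4, H=8, K=1, P=0, U=3, X=2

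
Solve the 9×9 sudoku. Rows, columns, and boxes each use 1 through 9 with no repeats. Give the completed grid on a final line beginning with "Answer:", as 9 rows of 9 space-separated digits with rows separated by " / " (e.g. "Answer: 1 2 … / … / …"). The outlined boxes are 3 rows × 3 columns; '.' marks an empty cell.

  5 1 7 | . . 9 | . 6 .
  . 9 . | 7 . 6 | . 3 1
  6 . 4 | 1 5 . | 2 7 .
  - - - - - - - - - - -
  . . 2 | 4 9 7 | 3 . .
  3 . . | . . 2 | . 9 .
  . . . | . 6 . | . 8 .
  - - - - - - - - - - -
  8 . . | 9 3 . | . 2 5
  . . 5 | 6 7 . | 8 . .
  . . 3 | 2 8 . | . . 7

Step 1. [r1c7∈{4}] r1c7 is down to just 4, so r1c7=4.
Step 2. [r4c1∈{1}] r4c1 is down to just 1 ⇒ r4c1=1.
Step 3. [r4c2∈{5,6,8}] across row 4, 8 lands solely at r4c2 ⇒ r4c2=8.
Step 4. [r6c1∈{4,7,9}] across col 1, 7 lands solely at r6c1, so r6c1=7.
Step 5. [r5c3∈{6}] nothing but 6 survives at r5c3 ⇒ r5c3=6.
Step 6. [r9c7∈{1,6,9}] across col 7, 9 lands solely at r9c7. So r9c7=9.
Step 7. [r9c1∈{4}] nothing but 4 survives at r9c1, so r9c1=4.
Step 8. [r3c6∈{3,8}] across col 6, 8 lands solely at r3c6, so r3c6=8.
Step 9. [r8c8∈{1,4}] r8c8 is the only open cell in col 8 admitting 4 ⇒ r8c8=4.
Step 10. [r6c6∈{1,3,5}] 3 has one home in col 6: r6c6. So r6c6=3.
Step 11. [r6c7∈{1,5}] across row 6, 1 lands solely at r6c7, so r6c7=1.
Step 12. [r5c9∈{4}] r5c9 has the single candidate 4. So r5c9=4.
Step 13. [r5c2∈{5}] r5c2 is down to just 5, so r5c2=5.
Step 14. [r8c6∈{1}] r8c6 is down to just 1, so r8c6=1.
Step 15. [r2c1∈{2}] r2c1's peers cover all but 2 ⇒ r2c1=2.
Step 16. [r7c2∈{6,7}] in row 7, 7 fits only at r7c2 ⇒ r7c2=7.
Step 17. [r1c9∈{8}] r1c9 is down to just 8, so r1c9=8.
Step 18. [r5c4∈{8}] r5c4 has the single candidate 8, so r5c4=8.
Step 19. [r7c6∈{4}] only 4 remains possible at r7c6, so r7c6=4.
Step 20. [r5c7∈{7}] r5c7 is down to just 7 ⇒ r5c7=7.
Step 21. [r3c9∈{9}] r3c9 has the single candidate 9, so r3c9=9.
Step 22. [r2c3∈{8}] r2c3 has the single candidate 8. So r2c3=8.
Step 23. [r7c7∈{6}] r7c7 is down to just 6. So r7c7=6.
Step 24. [r1c5∈{2}] r1c5 is down to just 2 ⇒ r1c5=2.
Step 25. [r6c4∈{5}] r6c4 is down to just 5, so r6c4=5.
Step 26. [r4c9∈{6}] r4c9 has the single candidate 6. So r4c9=6.
Step 27. [r8c2∈{2}] r8c2 is down to just 2. So r8c2=2.
Step 28. [r3c2∈{3}] nothing but 3 survives at r3c2 ⇒ r3c2=3.
Step 29. [r1c4∈{3}] r1c4 is down to just 3, so r1c4=3.
Step 30. [r7c3∈{1}] nothing but 1 survives at r7c3. So r7c3=1.
Step 31. [r5c5∈{1}] only 1 remains possible at r5c5 ⇒ r5c5=1.
Step 32. [r6c3∈{9}] r6c3's peers cover all but 9, so r6c3=9.
Step 33. [r6c9∈{2}] only 2 remains possible at r6c9. So r6c9=2.
Step 34. [r9c2∈{6}] nothing but 6 survives at r9c2 ⇒ r9c2=6.
Step 35. [r9c8∈{1}] r9c8's peers cover all but 1. So r9c8=1.
Step 36. [r2c5∈{4}] nothing but 4 survives at r2c5, so r2c5=4.
Step 37. [r8c9∈{3}] only 3 remains possible at r8c9, so r8c9=3.
Step 38. [r2c7∈{5}] r2c7 has the single candidate 5, so r2c7=5.
Step 39. [r4c8∈{5}] r4c8 has the single candidate 5, so r4c8=5.
Step 40. [r6c2∈{4}] r6c2 has the single candidate 4, so r6c2=4.
Step 41. [r9c6∈{5}] only 5 remains possible at r9c6. So r9c6=5.
Step 42. [r8c1∈{9}] r8c1 is down to just 9. So r8c1=9.

Answer: 5 1 7 3 2 9 4 6 8 / 2 9 8 7 4 6 5 3 1 / 6 3 4 1 5 8 2 7 9 / 1 8 2 4 9 7 3 5 6 / 3 5 6 8 1 2 7 9 4 / 7 4 9 5 6 3 1 8 2 / 8 7 1 9 3 4 6 2 5 / 9 2 5 6 7 1 8 4 3 / 4 6 3 2 8 5 9 1 7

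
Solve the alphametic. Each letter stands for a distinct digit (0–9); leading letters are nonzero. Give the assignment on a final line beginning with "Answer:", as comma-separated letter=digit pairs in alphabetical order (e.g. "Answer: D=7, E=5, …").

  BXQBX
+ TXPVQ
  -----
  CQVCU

Step 1. [col 1: X + Q ≡ U (mod 10)] several values work for Q in column 1 (X + Q ≡ U (mod 10), carry-in 0); try Q=7 ⇒ Q=7.
Step 2. [col 1: X + Q ≡ U (mod 10)] U=0 is one option consistent with column 1 (X + Q ≡ U (mod 10), carry-in 0) — take it. So U=0.
Step 3. [col 1: X + Q ≡ U (mod 10)] column 1: given Q=7, U=0, carry-in 0, and digits 0,7 already taken and all letters distinct, X+Q≡U (mod 10) forces X=3. So X=3.
Step 4. [col 2: B + V ≡ C (mod 10)] column 2 (B + V ≡ C (mod 10), carry-in 1) doesn't pin V yet; pick V=1 and continue. So V=1.
Step 5. [col 2: B + V ≡ C (mod 10)] several values work for C in column 2 (B + V ≡ C (mod 10), carry-in 1); try C=8 ⇒ C=8.
Step 6. [col 2: B + V ≡ C (mod 10)] from column 2 (V=1, C=8, carry-in 1, digits 0,1,3,7,8 already taken and all letters distinct): B must equal 6. So B=6.
Step 7. [col 3: Q + P ≡ V (mod 10)] in column 3 we have Q+P≡V with carry-in 0; given Q=7, V=1 and digits 0,1,3,6,7,8 already taken and all letters distinct, that pins P to 4 ⇒ P=4.
Step 8. [col 5: B + T ≡ C (mod 10)] column 5: given B=6, C=8, carry-in 0, and digits 0,1,3,4,6,7,8 already taken and all letters distinct, B+T≡C (mod 10) forces T=2, so T=2.

Answer: B=6, C=8, P=4, Q=7, T=2, U=0, V=1, X=3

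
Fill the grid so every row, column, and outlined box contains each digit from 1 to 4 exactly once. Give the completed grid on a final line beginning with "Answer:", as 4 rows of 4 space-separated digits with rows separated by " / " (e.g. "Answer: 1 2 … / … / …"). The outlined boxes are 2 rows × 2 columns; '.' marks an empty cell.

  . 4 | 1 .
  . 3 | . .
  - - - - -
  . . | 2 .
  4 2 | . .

Step 1. [r3c4∈{1,3,4}] row 3 places 4 nowhere but r3c4. So r3c4=4.
Step 2. [r1c1∈{2}] r1c1 has the single candidate 2. So r1c1=2.
Step 3. [r4c3∈{3}] only 3 remains possible at r4c3 ⇒ r4c3=3.
Step 4. [r3c1∈{1,3}] r3c1 is the only open cell in row 3 admitting 3 ⇒ r3c1=3.
Step 5. [r2c3∈{4}] r2c3 has the single candidate 4, so r2c3=4.
Step 6. [r2c1∈{1}] r2c1 has the single candidate 1 ⇒ r2c1=1.
Step 7. [r1c4∈{3}] only 3 remains possible at r1c4. So r1c4=3.
Step 8. [r2c4∈{2}] only 2 remains possible at r2c4 ⇒ r2c4=2.
Step 9. [r4c4∈{1}] r4c4's peers cover all but 1 ⇒ r4c4=1.
Step 10. [r3c2∈{1}] r3c2 has the single candidate 1. So r3c2=1.

Answer: 2 4 1 3 / 1 3 4 2 / 3 1 2 4 / 4 2 3 1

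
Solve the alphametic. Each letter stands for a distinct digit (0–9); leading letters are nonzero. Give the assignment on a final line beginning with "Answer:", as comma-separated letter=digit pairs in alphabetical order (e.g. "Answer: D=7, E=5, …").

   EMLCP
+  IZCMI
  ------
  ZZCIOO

Step 1. [col 1: P + I ≡ O (mod 10)] column 1 (P + I ≡ O (mod 10), carry-in 0) doesn't pin O yet; pick O=8 and continue. So O=8.
Step 2. [col 1: P + I ≡ O (mod 10)] P=6 is one option consistent with column 1 (P + I ≡ O (mod 10), carry-in 0) — take it. So P=6.
Step 3. [col 1: P + I ≡ O (mod 10)] in column 1 we have P+I≡O with carry-in 0; given P=6, O=8 and digits 6,8 already taken and all letters distinct, that pins I to 2 ⇒ I=2.
Step 4. [col 2: C + M ≡ O (mod 10)] no forcing yet in column 2 (carry-in 0); C=5 is free and consistent — try it, so C=5.
Step 5. [Z] adding two 5-digit numbers gives at most 5+1 digits, and here it does — Z is that final carry and must be 1. So Z=1.
Step 6. [col 2: C + M ≡ O (mod 10)] column 2: given C=5, O=8, carry-in 0, and digits 1,2,5,6,8 already taken and all letters distinct, C+M≡O (mod 10) forces M=3, so M=3.
Step 7. [col 3: L + C ≡ I (mod 10)] column 3 reads L+C+carry(0)=I with C=5, I=2; with digits 1,2,3,5,6,8 already taken and all letters distinct, the only value for L is 7 ⇒ L=7.
Step 8. [col 5: E + I ≡ Z (mod 10)] column 5: given I=2, Z=1, carry-in 0, and digits 1,2,3,5,6,7,8 already taken and all letters distinct, E+I≡Z (mod 10) forces E=9. So E=9.

Answer: C=5, E=9, I=2, L=7, M=3, O=8, P=6, Z=1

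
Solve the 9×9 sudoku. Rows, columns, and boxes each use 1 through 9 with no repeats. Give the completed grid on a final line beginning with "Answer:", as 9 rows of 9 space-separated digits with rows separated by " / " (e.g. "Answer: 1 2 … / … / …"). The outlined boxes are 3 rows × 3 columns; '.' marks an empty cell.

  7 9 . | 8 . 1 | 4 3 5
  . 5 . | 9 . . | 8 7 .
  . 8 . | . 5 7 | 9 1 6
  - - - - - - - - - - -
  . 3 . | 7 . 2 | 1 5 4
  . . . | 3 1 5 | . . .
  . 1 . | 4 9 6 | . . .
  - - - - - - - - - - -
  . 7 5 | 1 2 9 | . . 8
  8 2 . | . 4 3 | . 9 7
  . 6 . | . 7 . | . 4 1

Step 1. [r1c3∈{2,6}] r1c3 is the only open cell in row 1 admitting 2, so r1c3=2.
Step 2. [r2c1∈{1,3,4,6}] in col 1, 1 fits only at r2c1. So r2c1=1.
Step 3. [r2c3∈{3,4,6}] 6 has one home in box 1: r2c3, so r2c3=6.
Step 4. [r9c7∈{2,3,5}] in row 9, 2 fits only at r9c7. So r9c7=2.
Step 5. [r5c9∈{2,9}] in col 9, 9 fits only at r5c9 ⇒ r5c9=9.
Step 6. [r7c7∈{3,6}] box 9 places 3 nowhere but r7c7, so r7c7=3.
Step 7. [r7c8∈{6}] nothing but 6 survives at r7c8, so r7c8=6.
Step 8. [r5c7∈{6,7}] col 7 places 6 nowhere but r5c7, so r5c7=6.
Step 9. [r5c3∈{4,7,8}] across row 5, 7 lands solely at r5c3. So r5c3=7.
Step 10. [r3c3∈{3,4}] in col 3, 4 fits only at r3c3 ⇒ r3c3=4.
Step 11. [r6c3∈{8}] r6c3 has the single candidate 8, so r6c3=8.
Step 12. [r6c8∈{2}] r6c8's peers cover all but 2. So r6c8=2.
Step 13. [r4c3∈{9}] only 9 remains possible at r4c3, so r4c3=9.
Step 14. [r8c4∈{5,6}] across row 8, 6 lands solely at r8c4, so r8c4=6.
Step 15. [r3c1∈{3}] r3c1 is down to just 3, so r3c1=3.
Step 16. [r5c2∈{4}] r5c2 is down to just 4. So r5c2=4.
Step 17. [r6c1∈{5}] r6c1 has the single candidate 5, so r6c1=5.
Step 18. [r4c5∈{8}] r4c5 has the single candidate 8, so r4c5=8.
Step 19. [r4c1∈{6}] only 6 remains possible at r4c1 ⇒ r4c1=6.
Step 20. [r7c1∈{4}] nothing but 4 survives at r7c1, so r7c1=4.
Step 21. [r5c8∈{8}] r5c8's peers cover all but 8. So r5c8=8.
Step 22. [r9c6∈{8}] only 8 remains possible at r9c6, so r9c6=8.
Step 23. [r6c9∈{3}] only 3 remains possible at r6c9 ⇒ r6c9=3.
Step 24. [r8c3∈{1}] only 1 remains possible at r8c3. So r8c3=1.
Step 25. [r3c4∈{2}] r3c4 has the single candidate 2 ⇒ r3c4=2.
Step 26. [r1c5∈{6}] r1c5's peers cover all but 6 ⇒ r1c5=6.
Step 27. [r9c1∈{9}] only 9 remains possible at r9c1 ⇒ r9c1=9.
Step 28. [r9c4∈{5}] r9c4 has the single candidate 5, so r9c4=5.
Step 29. [r8c7∈{5}] r8c7 is down to just 5. So r8c7=5.
Step 30. [r5c1∈{2}] only 2 remains possible at r5c1. So r5c1=2.
Step 31. [r2c5∈{3}] nothing but 3 survives at r2c5 ⇒ r2c5=3.
Step 32. [r2c9∈{2}] only 2 remains possible at r2c9. So r2c9=2.
Step 33. [r2c6∈{4}] r2c6's peers cover all but 4 ⇒ r2c6=4.
Step 34. [r6c7∈{7}] nothing but 7 survives at r6c7. So r6c7=7.
Step 35. [r9c3∈{3}] r9c3 has the single candidate 3. So r9c3=3.

Answer: 7 9 2 8 6 1 4 3 5 / 1 5 6 9 3 4 8 7 2 / 3 8 4 2 5 7 9 1 6 / 6 3 9 7 8 2 1 5 4 / 2 4 7 3 1 5 6 8 9 / 5 1 8 4 9 6 7 2 3 / 4 7 5 1 2 9 3 6 8 / 8 2 1 6 4 3 5 9 7 / 9 6 3 5 7 8 2 4 1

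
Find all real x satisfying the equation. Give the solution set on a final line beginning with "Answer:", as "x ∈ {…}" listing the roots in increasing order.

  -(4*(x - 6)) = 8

Step 1. [-(4*(x - 6)) = 8] leading − — multiply by −1, so neg: 4*(x - 6) = -8.
Step 2. [4*(x - 6) = -8] 4 out front; divide by 4, so div: x - 6 = -2.
Step 3. [x - 6 = -2] the outer -6 inverts by adding 6. So sub: x = 4.

Answer: x ∈ {4}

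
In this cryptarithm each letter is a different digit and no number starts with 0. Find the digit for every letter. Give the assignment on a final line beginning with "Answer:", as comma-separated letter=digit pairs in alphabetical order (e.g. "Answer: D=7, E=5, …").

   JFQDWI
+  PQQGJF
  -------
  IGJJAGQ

Step 1. [col 1: I + F ≡ Q (mod 10)] column 1 (I + F ≡ Q (mod 10), carry-in 0) doesn't pin F yet; pick F=5 and continue ⇒ F=5.
Step 2. [col 1: I + F ≡ Q (mod 10)] several values work for Q in column 1 (I + F ≡ Q (mod 10), carry-in 0); try Q=6, so Q=6.
Step 3. [col 1: I + F ≡ Q (mod 10)] column 1: given F=5, Q=6, carry-in 0, and digits 5,6 already taken and all letters distinct, I+F≡Q (mod 10) forces I=1, so I=1.
Step 4. [col 2: W + J ≡ G (mod 10)] no forcing yet in column 2 (carry-in 0); J=2 is free and consistent — try it, so J=2.
Step 5. [col 2: W + J ≡ G (mod 10)] no forcing yet in column 2 (carry-in 0); G=0 is free and consistent — try it, so G=0.
Step 6. [col 2: W + J ≡ G (mod 10)] column 2: given J=2, G=0, carry-in 0, and digits 0,1,2,5,6 already taken and all letters distinct, W+J≡G (mod 10) forces W=8 ⇒ W=8.
Step 7. [col 3: D + G ≡ A (mod 10)] column 3 reads D+G+carry(1)=A with G=0; with digits 0,1,2,5,6,8 already taken and all letters distinct, the only value for A is 4. So A=4.
Step 8. [col 3: D + G ≡ A (mod 10)] column 3: given G=0, A=4, carry-in 1, and digits 0,1,2,4,5,6,8 already taken and all letters distinct, D+G≡A (mod 10) forces D=3 ⇒ D=3.
Step 9. [col 6: J + P ≡ G (mod 10)] from column 6 (J=2, G=0, carry-in 1, digits 0,1,2,3,4,5,6,8 already taken and all letters distinct): P must equal 7. So P=7.

Answer: A=4, D=3, F=5, G=0, I=1, J=2, P=7, Q=6, W=8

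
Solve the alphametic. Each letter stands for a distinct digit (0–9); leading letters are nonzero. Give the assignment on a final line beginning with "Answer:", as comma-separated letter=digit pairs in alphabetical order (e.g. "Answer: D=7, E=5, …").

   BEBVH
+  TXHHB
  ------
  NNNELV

Step 1. [col 1: H + B ≡ V (mod 10)] several values work for V in column 1 (H + B ≡ V (mod 10), carry-in 0); try V=5, so V=5.
Step 2. [col 1: H + B ≡ V (mod 10)] no forcing yet in column 1 (carry-in 0); B=8 is free and consistent — try it. So B=8.
Step 3. [N] adding two 5-digit numbers gives at most 5+1 digits, and here it does — N is that final carry and must be 1. So N=1.
Step 4. [col 1: H + B ≡ V (mod 10)] in column 1 we have H+B≡V with carry-in 0; given B=8, V=5 and digits 1,5,8 already taken and all letters distinct, that pins H to 7. So H=7.
Step 5. [col 2: V + H ≡ L (mod 10)] column 2: given V=5, H=7, carry-in 1, and digits 1,5,7,8 already taken and all letters distinct, V+H≡L (mod 10) forces L=3. So L=3.
Step 6. [col 3: B + H ≡ E (mod 10)] in column 3 we have B+H≡E with carry-in 1; given B=8, H=7 and digits 1,3,5,7,8 already taken and all letters distinct, that pins E to 6. So E=6.
Step 7. [col 4: E + X ≡ N (mod 10)] column 4 reads E+X+carry(1)=N with E=6, N=1; with digits 1,3,5,6,7,8 already taken and all letters distinct, the only value for X is 4 ⇒ X=4.
Step 8. [col 5: B + T ≡ N (mod 10)] in column 5 we have B+T≡N with carry-in 1; given B=8, N=1 and digits 1,3,4,5,6,7,8 already taken and all letters distinct, that pins T to 2, so T=2.

Answer: B=8, E=6, H=7, L=3, N=1, T=2, V=5, X=4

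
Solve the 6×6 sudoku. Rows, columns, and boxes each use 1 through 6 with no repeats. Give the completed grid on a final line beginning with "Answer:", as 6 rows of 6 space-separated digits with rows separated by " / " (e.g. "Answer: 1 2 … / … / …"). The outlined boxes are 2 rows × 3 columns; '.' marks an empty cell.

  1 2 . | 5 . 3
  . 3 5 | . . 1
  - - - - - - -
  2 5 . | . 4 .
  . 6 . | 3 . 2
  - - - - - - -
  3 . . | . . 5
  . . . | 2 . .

Step 1. [r1c3∈{4,6}] 4 has one home in row 1: r1c3, so r1c3=4.
Step 2. [r4c3∈{1}] r4c3's peers cover all but 1. So r4c3=1.
Step 3. [r6c3∈{6}] r6c3 has the single candidate 6, so r6c3=6.
Step 4. [r1c5∈{6}] only 6 remains possible at r1c5. So r1c5=6.
Step 5. [r5c5∈{1}] r5c5 has the single candidate 1, so r5c5=1.
Step 6. [r5c2∈{4}] only 4 remains possible at r5c2. So r5c2=4.
Step 7. [r3c6∈{6}] r3c6 is down to just 6, so r3c6=6.
Step 8. [r4c1∈{4}] r4c1 is down to just 4 ⇒ r4c1=4.
Step 9. [r6c5∈{3}] r6c5 is down to just 3 ⇒ r6c5=3.
Step 10. [r2c1∈{6}] r2c1 has the single candidate 6 ⇒ r2c1=6.
Step 11. [r4c5∈{5}] nothing but 5 survives at r4c5, so r4c5=5.
Step 12. [r3c4∈{1}] r3c4 is down to just 1. So r3c4=1.
Step 13. [r2c5∈{2}] r2c5's peers cover all but 2, so r2c5=2.
Step 14. [r6c6∈{4}] r6c6's peers cover all but 4, so r6c6=4.
Step 15. [r5c4∈{6}] r5c4 has the single candidate 6 ⇒ r5c4=6.
Step 16. [r6c1∈{5}] r6c1 is down to just 5 ⇒ r6c1=5.
Step 17. [r2c4∈{4}] r2c4's peers cover all but 4 ⇒ r2c4=4.
Step 18. [r5c3∈{2}] r5c3's peers cover all but 2. So r5c3=2.
Step 19. [r6c2∈{1}] r6c2 is down to just 1. So r6c2=1.
Step 20. [r3c3∈{3}] r3c3 is down to just 3 ⇒ r3c3=3.

Answer: 1 2 4 5 6 3 / 6 3 5 4 2 1 / 2 5 3 1 4 6 / 4 6 1 3 5 2 / 3 4 2 6 1 5 / 5 1 6 2 3 4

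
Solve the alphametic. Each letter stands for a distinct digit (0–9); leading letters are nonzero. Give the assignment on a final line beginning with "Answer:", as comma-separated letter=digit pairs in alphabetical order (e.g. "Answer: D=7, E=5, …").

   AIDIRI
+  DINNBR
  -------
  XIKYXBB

Step 1. [col 1: I + R ≡ B (mod 10)] B=5 is one option consistent with column 1 (I + R ≡ B (mod 10), carry-in 0) — take it. So B=5.
Step 2. [col 1: I + R ≡ B (mod 10)] no forcing yet in column 1 (carry-in 0); I=6 is free and consistent — try it ⇒ I=6.
Step 3. [col 1: I + R ≡ B (mod 10)] column 1: given I=6, B=5, carry-in 0, and digits 5,6 already taken and all letters distinct, I+R≡B (mod 10) forces R=9, so R=9.
Step 4. [col 3: I + N ≡ X (mod 10)] column 3 (I + N ≡ X (mod 10), carry-in 1) doesn't pin N yet; pick N=4 and continue, so N=4.
Step 5. [col 3: I + N ≡ X (mod 10)] in column 3 we have I+N≡X with carry-in 1; given I=6, N=4 and digits 4,5,6,9 already taken and all letters distinct, that pins X to 1. So X=1.
Step 6. [col 4: D + N ≡ Y (mod 10)] several values work for Y in column 4 (D + N ≡ Y (mod 10), carry-in 1); try Y=2. So Y=2.
Step 7. [col 4: D + N ≡ Y (mod 10)] in column 4 we have D+N≡Y with carry-in 1; given N=4, Y=2 and digits 1,2,4,5,6,9 already taken and all letters distinct, that pins D to 7. So D=7.
Step 8. [col 5: I + I ≡ K (mod 10)] from column 5 (I=6, carry-in 1, digits 1,2,4,5,6,7,9 already taken and all letters distinct): K must equal 3. So K=3.
Step 9. [col 6: A + D ≡ I (mod 10)] from column 6 (D=7, I=6, carry-in 1, digits 1,2,3,4,5,6,7,9 already taken and all letters distinct): A must equal 8 ⇒ A=8.

Answer: A=8, B=5, D=7, I=6, K=3, N=4, R=9, X=1, Y=2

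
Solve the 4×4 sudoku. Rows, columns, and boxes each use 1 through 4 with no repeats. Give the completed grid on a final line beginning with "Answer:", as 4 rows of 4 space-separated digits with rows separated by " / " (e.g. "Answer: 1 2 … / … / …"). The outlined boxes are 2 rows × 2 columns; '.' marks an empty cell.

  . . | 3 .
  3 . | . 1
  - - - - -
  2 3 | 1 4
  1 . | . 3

Step 1. [r1c4∈{2}] nothing but 2 survives at r1c4. So r1c4=2.
Step 2. [r1c1∈{4}] nothing but 4 survives at r1c1 ⇒ r1c1=4.
Step 3. [r4c2∈{4}] nothing but 4 survives at r4c2 ⇒ r4c2=4.
Step 4. [r2c3∈{4}] only 4 remains possible at r2c3, so r2c3=4.
Step 5. [r4c3∈{2}] r4c3 is down to just 2, so r4c3=2.
Step 6. [r1c2∈{1}] r1c2 has the single candidate 1 ⇒ r1c2=1.
Step 7. [r2c2∈{2}] r2c2 has the single candidate 2 ⇒ r2c2=2.

Answer: 4 1 3 2 / 3 2 4 1 / 2 3 1 4 / 1 4 2 3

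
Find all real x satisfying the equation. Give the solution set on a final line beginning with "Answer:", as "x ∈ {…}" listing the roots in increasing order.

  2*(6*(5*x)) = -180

Step 1. [2*(6*(5*x)) = -180] leading coefficient 2: divide by 2. So div: 6*(5*x) = -90.
Step 2. [6*(5*x) = -90] LHS = 6·(…); ÷6 both sides ⇒ div: 5*x = -15.
Step 3. [5*x = -15] 5·(inner) — divide through by 5, so div: x = -3.

Answer: x ∈ {-3}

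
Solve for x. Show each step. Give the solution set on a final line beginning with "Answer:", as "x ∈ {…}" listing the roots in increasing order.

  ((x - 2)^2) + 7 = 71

Step 1. [((x - 2)^2) + 7 = 71] +7 is outermost — subtract 7 both sides, so sub: (x - 2)^2 = 64.
Step 2. [(x - 2)^2 = 64] 64 ≥ 0, LHS is (·)² — take ±√ ⇒ sqrt: x - 2 = 8 or -8.
Step 3. [x - 2 = 8 or -8] peel the -2: add 2 from each side, so sub: x = 10 or -6.

Answer: x ∈ {-6, 10}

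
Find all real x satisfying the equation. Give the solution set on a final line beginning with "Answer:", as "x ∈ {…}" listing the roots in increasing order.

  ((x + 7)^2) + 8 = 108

Step 1. [((x + 7)^2) + 8 = 108] the outer +8 inverts by subtracting 8 ⇒ sub: (x + 7)^2 = 100.
Step 2. [(x + 7)^2 = 100] LHS squared, RHS 100 ≥ 0: apply √ (±), so sqrt: x + 7 = 10 or -10.
Step 3. [x + 7 = 10 or -10] peel the +7: subtract 7 from each side. So sub: x = 3 or -17.

Answer: x ∈ {-17, 3}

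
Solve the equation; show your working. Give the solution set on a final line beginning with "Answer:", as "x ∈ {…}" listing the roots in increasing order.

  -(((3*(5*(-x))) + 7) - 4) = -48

Step 1. [-(((3*(5*(-x))) + 7) - 4) = -48] leading − — multiply by −1 ⇒ neg: ((3*(5*(-x))) + 7) - 4 = 48.
Step 2. [((3*(5*(-x))) + 7) - 4 = 48] the outer -4 inverts by adding 4 ⇒ sub: (3*(5*(-x))) + 7 = 52.
Step 3. [(3*(5*(-x))) + 7 = 52] +7 is outermost — subtract 7 both sides, so sub: 3*(5*(-x)) = 45.
Step 4. [3*(5*(-x)) = 45] LHS = 3·(…); ÷3 both sides, so div: 5*(-x) = 15.
Step 5. [5*(-x) = 15] LHS = 5·(…); ÷5 both sides. So div: -x = 3.
Step 6. [-x = 3] flip signs both sides ⇒ neg: x = -3.

Answer: x ∈ {-3}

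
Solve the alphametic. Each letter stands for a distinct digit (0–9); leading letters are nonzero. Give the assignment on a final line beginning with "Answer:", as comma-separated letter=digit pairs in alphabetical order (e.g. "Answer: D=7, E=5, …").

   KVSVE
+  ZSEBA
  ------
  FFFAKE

Step 1. [col 1: E + A ≡ E (mod 10)] from column 1 (nothing yet, carry-in 0, all letters distinct, none taken yet): A must equal 0 ⇒ A=0.
Step 2. [F] the sum has 6 digits but both addends have 5; that extra leading digit F is the final carry, namely 1, so F=1.
Step 3. [col 1: E + A ≡ E (mod 10)] several values work for E in column 1 (E + A ≡ E (mod 10), carry-in 0); try E=6 ⇒ E=6.
Step 4. [col 2: V + B ≡ K (mod 10)] no forcing yet in column 2 (carry-in 0); V=7 is free and consistent — try it. So V=7.
Step 5. [col 2: V + B ≡ K (mod 10)] several values work for B in column 2 (V + B ≡ K (mod 10), carry-in 0); try B=5 ⇒ B=5.
Step 6. [col 2: V + B ≡ K (mod 10)] from column 2 (V=7, B=5, carry-in 0, digits 0,1,5,6,7 already taken and all letters distinct): K must equal 2 ⇒ K=2.
Step 7. [col 3: S + E ≡ A (mod 10)] in column 3 we have S+E≡A with carry-in 1; given E=6, A=0 and digits 0,1,2,5,6,7 already taken and all letters distinct, that pins S to 3, so S=3.
Step 8. [col 5: K + Z ≡ F (mod 10)] from column 5 (K=2, F=1, carry-in 1, digits 0,1,2,3,5,6,7 already taken and all letters distinct): Z must equal 8, so Z=8.

Answer: A=0, B=5, E=6, F=1, K=2, S=3, V=7, Z=8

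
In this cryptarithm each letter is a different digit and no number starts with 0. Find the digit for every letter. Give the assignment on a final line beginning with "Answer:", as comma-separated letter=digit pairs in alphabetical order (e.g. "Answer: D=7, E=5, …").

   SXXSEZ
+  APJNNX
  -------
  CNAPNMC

Step 1. [col 1: Z + X ≡ C (mod 10)] no forcing yet in column 1 (carry-in 0); Z=8 is free and consistent — try it, so Z=8.
Step 2. [col 1: Z + X ≡ C (mod 10)] X=3 is one option consistent with column 1 (Z + X ≡ C (mod 10), carry-in 0) — take it ⇒ X=3.
Step 3. [col 1: Z + X ≡ C (mod 10)] column 1 reads Z+X+carry(0)=C with Z=8, X=3; with digits 3,8 already taken and all letters distinct, the only value for C is 1 ⇒ C=1.
Step 4. [col 2: E + N ≡ M (mod 10)] several values work for M in column 2 (E + N ≡ M (mod 10), carry-in 1); try M=2, so M=2.
Step 5. [col 2: E + N ≡ M (mod 10)] several values work for N in column 2 (E + N ≡ M (mod 10), carry-in 1); try N=6, so N=6.
Step 6. [col 2: E + N ≡ M (mod 10)] column 2 reads E+N+carry(1)=M with N=6, M=2; with digits 1,2,3,6,8 already taken and all letters distinct, the only value for E is 5 ⇒ E=5.
Step 7. [col 3: S + N ≡ N (mod 10)] from column 3 (N=6, carry-in 1, digits 1,2,3,5,6,8 already taken and all letters distinct): S must equal 9, so S=9.
Step 8. [col 4: X + J ≡ P (mod 10)] in column 4 we have X+J≡P with carry-in 1; given X=3 and digits 1,2,3,5,6,8,9 already taken and all letters distinct, that pins P to 4. So P=4.
Step 9. [col 4: X + J ≡ P (mod 10)] column 4: given X=3, P=4, carry-in 1, and digits 1,2,3,4,5,6,8,9 already taken and all letters distinct, X+J≡P (mod 10) forces J=0 ⇒ J=0.
Step 10. [col 5: X + P ≡ A (mod 10)] column 5 reads X+P+carry(0)=A with X=3, P=4; with digits 0,1,2,3,4,5,6,8,9 already taken and all letters distinct, the only value for A is 7, so A=7.

Answer: A=7, C=1, E=5, J=0, M=2, N=6, P=4, S=9, X=3, Z=8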